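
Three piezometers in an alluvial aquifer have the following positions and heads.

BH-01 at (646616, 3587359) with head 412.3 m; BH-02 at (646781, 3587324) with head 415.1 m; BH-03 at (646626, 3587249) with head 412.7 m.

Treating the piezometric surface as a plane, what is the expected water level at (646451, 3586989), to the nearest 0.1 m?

410.4 m

Differences from BH-01: to BH-02 (Δx, Δy, Δh) = (165, -35, +2.8); to BH-03 = (10, -110, +0.4).
Solve a·Δx + b·Δy = Δh: det = 165·(-110) − 10·(-35) = -17800.
∂h/∂x = [(+2.8)·(-110) − (+0.4)·(-35)] / -17800 = +0.01652
∂h/∂y = [165·(+0.4) − 10·(+2.8)] / -17800 = -0.002135
h(646451, 3586989) = 412.3 + (+0.01652)·(-165) + (-0.002135)·(-370) = 412.3 -2.725 +0.790 = 410.365 m.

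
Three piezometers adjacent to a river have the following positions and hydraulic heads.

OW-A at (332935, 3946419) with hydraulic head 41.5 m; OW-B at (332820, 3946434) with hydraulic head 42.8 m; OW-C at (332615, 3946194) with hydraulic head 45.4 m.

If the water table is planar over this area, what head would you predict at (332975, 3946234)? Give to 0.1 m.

41.2 m

Three-point gradient (reference OW-A): Δ to OW-B = (-115, 15, +1.3), Δ to OW-C = (-320, -225, +3.9).
∂h/∂x = -0.01144, ∂h/∂y = -0.001059 (det = 30675).
h(332975, 3946234) = 41.5 + (-0.01144)·(40) + (-0.001059)·(-185) = 41.5 -0.458 +0.196 = 41.238 m.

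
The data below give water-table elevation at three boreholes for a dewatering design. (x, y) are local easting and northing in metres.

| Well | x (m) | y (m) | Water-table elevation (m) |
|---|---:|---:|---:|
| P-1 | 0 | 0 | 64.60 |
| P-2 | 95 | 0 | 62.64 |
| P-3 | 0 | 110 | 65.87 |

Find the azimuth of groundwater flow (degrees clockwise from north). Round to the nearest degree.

∂h/∂x = (62.64 − 64.60) / (95 − 0) = -0.02063
∂h/∂y = (65.87 − 64.60) / (110 − 0) = +0.01155
Flow direction (−∇h) has components (+0.02063 E, -0.01155 N).
Azimuth = atan2(E, N) = atan2(+0.02063, -0.01155) = 119.2° ≈ 119°.

119°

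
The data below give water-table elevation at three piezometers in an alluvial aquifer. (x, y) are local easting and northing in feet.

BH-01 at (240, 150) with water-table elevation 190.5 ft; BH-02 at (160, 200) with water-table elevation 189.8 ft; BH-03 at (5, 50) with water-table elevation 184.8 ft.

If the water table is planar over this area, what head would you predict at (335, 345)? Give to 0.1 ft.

195.1 ft

Taking BH-01 as reference: BH-02−BH-01 = (-80, 50, -0.7); BH-03−BH-01 = (-235, -100, -5.7).
Solve a·Δx + b·Δy = Δh: det = (-80)·(-100) − (-235)·50 = 19750.
∂h/∂x = [(-0.7)·(-100) − (-5.7)·50] / 19750 = +0.01797
∂h/∂y = [(-80)·(-5.7) − (-235)·(-0.7)] / 19750 = +0.01476
h(335, 345) = 190.5 + (+0.01797)·(95) + (+0.01476)·(195) = 190.5 +1.708 +2.878 = 195.086 ft.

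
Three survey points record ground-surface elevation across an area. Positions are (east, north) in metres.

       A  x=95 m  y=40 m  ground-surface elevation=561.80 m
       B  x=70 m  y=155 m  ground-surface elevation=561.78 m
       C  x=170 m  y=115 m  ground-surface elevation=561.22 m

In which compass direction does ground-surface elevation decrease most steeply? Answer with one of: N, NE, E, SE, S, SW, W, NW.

E

Taking A as reference: B−A = (-25, 115, -0.02); C−A = (75, 75, -0.58).
Determinant of the coordinate differences = (-25)·75 − 75·115 = -10500.
∂z/∂x = [(-0.02)·75 − (-0.58)·115] / -10500 = -0.006210
∂z/∂y = [(-25)·(-0.58) − 75·(-0.02)] / -10500 = -0.001524
Steepest decrease is along −∇f = (+0.006210 E, +0.001524 N) → east.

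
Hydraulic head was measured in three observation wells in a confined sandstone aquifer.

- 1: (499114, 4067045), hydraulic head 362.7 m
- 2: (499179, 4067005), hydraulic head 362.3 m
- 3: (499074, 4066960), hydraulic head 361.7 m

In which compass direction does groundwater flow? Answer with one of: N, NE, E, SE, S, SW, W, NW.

Differences from 1: to 2 (Δx, Δy, Δh) = (65, -40, -0.4); to 3 = (-40, -85, -1.0).
Solve a·Δx + b·Δy = Δh: det = 65·(-85) − (-40)·(-40) = -7125.
∂h/∂x = [(-0.4)·(-85) − (-1.0)·(-40)] / -7125 = +0.0008421
∂h/∂y = [65·(-1.0) − (-40)·(-0.4)] / -7125 = +0.01137
Flow = −∇h = (-0.0008421 east, -0.01137 north), which points south.

S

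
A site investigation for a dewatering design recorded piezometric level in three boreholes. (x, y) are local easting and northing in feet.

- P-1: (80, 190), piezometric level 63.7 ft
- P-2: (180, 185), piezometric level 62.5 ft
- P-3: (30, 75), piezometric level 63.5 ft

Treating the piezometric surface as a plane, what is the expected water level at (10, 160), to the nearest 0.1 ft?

With h = a·x + b·y + c and P-1 as origin, the differences give:
  100·a + (-5)·b = -1.2
  (-50)·a + (-115)·b = -0.2
Eliminate b (×(-115) and ×(-5), subtract): -11750·a = 137.00 → a = ∂h/∂x = -0.01166
Back-substitute: b = ∂h/∂y = +0.006809.
h(10, 160) = 63.7 + (-0.01166)·(-70) + (+0.006809)·(-30) = 63.7 +0.816 -0.204 = 64.312 ft.

64.3 ft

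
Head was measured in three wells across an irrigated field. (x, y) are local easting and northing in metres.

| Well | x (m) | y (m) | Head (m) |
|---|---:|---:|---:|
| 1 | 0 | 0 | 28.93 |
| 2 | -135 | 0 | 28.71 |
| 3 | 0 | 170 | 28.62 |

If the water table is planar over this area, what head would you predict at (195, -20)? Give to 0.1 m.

∂h/∂x = (28.71 − 28.93) / (-135 − 0) = +0.001630
∂h/∂y = (28.62 − 28.93) / (170 − 0) = -0.001824
h(195, -20) = 28.93 + (+0.001630)·(195) + (-0.001824)·(-20) = 28.93 +0.318 +0.036 = 29.284 m.

29.3 m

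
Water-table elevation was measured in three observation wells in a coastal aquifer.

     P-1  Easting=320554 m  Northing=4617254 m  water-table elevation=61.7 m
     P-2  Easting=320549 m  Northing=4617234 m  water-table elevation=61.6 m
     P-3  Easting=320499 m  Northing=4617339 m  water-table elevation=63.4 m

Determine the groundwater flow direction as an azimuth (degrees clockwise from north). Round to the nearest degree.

Differences from P-1: to P-2 (Δx, Δy, Δh) = (-5, -20, -0.1); to P-3 = (-55, 85, +1.7).
Determinant of the coordinate differences = (-5)·85 − (-55)·(-20) = -1525.
∂h/∂x = [(-0.1)·85 − (+1.7)·(-20)] / -1525 = -0.01672
∂h/∂y = [(-5)·(+1.7) − (-55)·(-0.1)] / -1525 = +0.009180
Flow direction (−∇h) has components (+0.01672 E, -0.009180 N).
Azimuth = atan2(E, N) = atan2(+0.01672, -0.009180) = 118.8° ≈ 119°.

119°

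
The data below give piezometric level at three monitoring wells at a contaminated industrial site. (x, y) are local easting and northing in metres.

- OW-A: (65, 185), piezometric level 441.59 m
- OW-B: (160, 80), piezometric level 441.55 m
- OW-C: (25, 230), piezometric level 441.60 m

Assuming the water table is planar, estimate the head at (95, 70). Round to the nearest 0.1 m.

442.3 m

Taking OW-A as reference: OW-B−OW-A = (95, -105, -0.04); OW-C−OW-A = (-40, 45, +0.01).
Solve a·Δx + b·Δy = Δh: det = 95·45 − (-40)·(-105) = 75.
∂h/∂x = [(-0.04)·45 − (+0.01)·(-105)] / 75 = -0.010000
∂h/∂y = [95·(+0.01) − (-40)·(-0.04)] / 75 = -0.008667
h(95, 70) = 441.59 + (-0.010000)·(30) + (-0.008667)·(-115) = 441.59 -0.300 +0.997 = 442.287 m.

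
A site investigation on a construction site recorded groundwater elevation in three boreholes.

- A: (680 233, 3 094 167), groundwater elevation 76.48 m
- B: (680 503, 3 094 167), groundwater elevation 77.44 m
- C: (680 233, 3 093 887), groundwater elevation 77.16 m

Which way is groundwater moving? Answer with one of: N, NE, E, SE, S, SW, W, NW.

NW

∂h/∂x = (77.44 − 76.48) / (680503 − 680233) = +0.003556
∂h/∂y = (77.16 − 76.48) / (3093887 − 3094167) = -0.002429
Flow = −∇h = (-0.003556 east, +0.002429 north), which points northwest.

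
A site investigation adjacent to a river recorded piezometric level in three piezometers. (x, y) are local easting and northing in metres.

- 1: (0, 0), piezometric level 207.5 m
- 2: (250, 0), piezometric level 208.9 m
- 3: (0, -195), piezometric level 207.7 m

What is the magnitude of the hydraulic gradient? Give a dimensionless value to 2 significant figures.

∂h/∂x = (208.9 − 207.5) / (250 − 0) = +0.005600
∂h/∂y = (207.7 − 207.5) / (-195 − 0) = -0.001026
|∇h| = √(0.005600² + -0.001026²) = 0.005693

0.0057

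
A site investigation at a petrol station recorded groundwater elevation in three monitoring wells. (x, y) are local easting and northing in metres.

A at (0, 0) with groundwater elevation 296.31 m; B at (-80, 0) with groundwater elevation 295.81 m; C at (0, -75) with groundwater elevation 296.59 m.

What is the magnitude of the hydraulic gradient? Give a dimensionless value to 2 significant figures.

∂h/∂x = (295.81 − 296.31) / (-80 − 0) = +0.006250
∂h/∂y = (296.59 − 296.31) / (-75 − 0) = -0.003733
|∇h| = √(0.006250² + -0.003733²) = 0.00728

0.0073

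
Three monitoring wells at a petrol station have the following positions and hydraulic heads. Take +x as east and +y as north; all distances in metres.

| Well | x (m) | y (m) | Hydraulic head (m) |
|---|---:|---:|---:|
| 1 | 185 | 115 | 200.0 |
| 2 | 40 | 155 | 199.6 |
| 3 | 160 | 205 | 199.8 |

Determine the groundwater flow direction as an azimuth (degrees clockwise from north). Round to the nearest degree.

With h = a·x + b·y + c and 1 as origin, the differences give:
  (-145)·a + 40·b = -0.4
  (-25)·a + 90·b = -0.2
Eliminate b (×90 and ×40, subtract): -12050·a = -28.00 → a = ∂h/∂x = +0.002324
Back-substitute: b = ∂h/∂y = -0.001577.
Flow direction (−∇h) has components (-0.002324 E, +0.001577 N).
Azimuth = atan2(E, N) = atan2(-0.002324, +0.001577) = 304.2° ≈ 304°.

304°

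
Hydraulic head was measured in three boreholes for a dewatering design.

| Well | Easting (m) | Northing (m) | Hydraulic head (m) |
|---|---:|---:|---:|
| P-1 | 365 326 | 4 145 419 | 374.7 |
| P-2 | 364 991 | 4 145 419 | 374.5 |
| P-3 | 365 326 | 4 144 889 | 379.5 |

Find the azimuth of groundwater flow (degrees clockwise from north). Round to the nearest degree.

356°

∂h/∂x = (374.5 − 374.7) / (364991 − 365326) = +0.0005970
∂h/∂y = (379.5 − 374.7) / (4144889 − 4145419) = -0.009057
Flow direction (−∇h) has components (-0.0005970 E, +0.009057 N).
Azimuth = atan2(E, N) = atan2(-0.0005970, +0.009057) = 356.2° ≈ 356°.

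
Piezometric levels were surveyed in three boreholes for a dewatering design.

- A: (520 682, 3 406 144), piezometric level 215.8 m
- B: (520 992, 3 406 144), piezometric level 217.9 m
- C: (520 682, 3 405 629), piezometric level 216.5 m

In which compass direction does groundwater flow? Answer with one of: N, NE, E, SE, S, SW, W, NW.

W

∂h/∂x = (217.9 − 215.8) / (520992 − 520682) = +0.006774
∂h/∂y = (216.5 − 215.8) / (3405629 − 3406144) = -0.001359
Flow = −∇h = (-0.006774 east, +0.001359 north), which points west.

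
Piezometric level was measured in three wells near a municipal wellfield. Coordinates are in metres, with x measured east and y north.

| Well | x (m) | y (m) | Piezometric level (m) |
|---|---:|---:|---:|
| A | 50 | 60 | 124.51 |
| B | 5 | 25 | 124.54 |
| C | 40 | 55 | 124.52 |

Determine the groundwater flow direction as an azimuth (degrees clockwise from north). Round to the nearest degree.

Differences from A: to B (Δx, Δy, Δh) = (-45, -35, +0.03); to C = (-10, -5, +0.01).
Determinant of the coordinate differences = (-45)·(-5) − (-10)·(-35) = -125.
∂h/∂x = [(+0.03)·(-5) − (+0.01)·(-35)] / -125 = -0.001600
∂h/∂y = [(-45)·(+0.01) − (-10)·(+0.03)] / -125 = +0.001200
Flow direction (−∇h) has components (+0.001600 E, -0.001200 N).
Azimuth = atan2(E, N) = atan2(+0.001600, -0.001200) = 126.9° ≈ 127°.

127°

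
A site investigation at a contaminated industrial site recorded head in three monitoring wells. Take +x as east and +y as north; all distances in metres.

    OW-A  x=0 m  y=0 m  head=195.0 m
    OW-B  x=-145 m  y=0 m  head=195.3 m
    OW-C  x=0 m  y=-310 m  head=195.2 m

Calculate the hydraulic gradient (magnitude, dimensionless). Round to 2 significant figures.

∂h/∂x = (195.3 − 195.0) / (-145 − 0) = -0.002069
∂h/∂y = (195.2 − 195.0) / (-310 − 0) = -0.0006452
|∇h| = √(-0.002069² + -0.0006452²) = 0.002167

0.0022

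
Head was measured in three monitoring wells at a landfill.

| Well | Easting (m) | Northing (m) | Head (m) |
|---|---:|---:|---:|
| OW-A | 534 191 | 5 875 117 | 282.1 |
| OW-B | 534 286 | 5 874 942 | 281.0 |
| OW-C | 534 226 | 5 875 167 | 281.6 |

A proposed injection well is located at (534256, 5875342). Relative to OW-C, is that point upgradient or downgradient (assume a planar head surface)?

downgradient

Differences from OW-A: to OW-B (Δx, Δy, Δh) = (95, -175, -1.1); to OW-C = (35, 50, -0.5).
Determinant of the coordinate differences = 95·50 − 35·(-175) = 10875.
∂h/∂x = [(-1.1)·50 − (-0.5)·(-175)] / 10875 = -0.01310
∂h/∂y = [95·(-0.5) − 35·(-1.1)] / 10875 = -0.0008276
Head at (534256, 5875342) = 282.1 + (-0.01310)·(65) + (-0.0008276)·(225) = 281.06 m.
That is lower than the 281.6 m at OW-C, so the point is downgradient.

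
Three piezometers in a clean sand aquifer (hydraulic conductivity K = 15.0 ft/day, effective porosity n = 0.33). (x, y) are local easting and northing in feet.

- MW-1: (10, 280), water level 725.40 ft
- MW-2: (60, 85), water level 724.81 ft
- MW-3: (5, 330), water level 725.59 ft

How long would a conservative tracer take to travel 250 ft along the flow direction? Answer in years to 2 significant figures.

Taking MW-1 as reference: MW-2−MW-1 = (50, -195, -0.59); MW-3−MW-1 = (-5, 50, +0.19).
Determinant of the coordinate differences = 50·50 − (-5)·(-195) = 1525.
∂h/∂x = [(-0.59)·50 − (+0.19)·(-195)] / 1525 = +0.004951
∂h/∂y = [50·(+0.19) − (-5)·(-0.59)] / 1525 = +0.004295
|∇h| = √(0.004951² + 0.004295²) = 0.006554
Seepage velocity v = K·i/n = 15.0 × 0.006554 / 0.33 = 0.2979 ft/day.
t = 250 / 0.2979 = 839.2 days = 2.3 years.

2.3 years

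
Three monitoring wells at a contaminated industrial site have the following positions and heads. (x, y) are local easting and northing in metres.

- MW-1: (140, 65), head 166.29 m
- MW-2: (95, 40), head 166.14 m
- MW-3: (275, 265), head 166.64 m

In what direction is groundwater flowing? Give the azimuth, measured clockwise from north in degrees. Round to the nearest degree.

Differences from MW-1: to MW-2 (Δx, Δy, Δh) = (-45, -25, -0.15); to MW-3 = (135, 200, +0.35).
Determinant of the coordinate differences = (-45)·200 − 135·(-25) = -5625.
∂h/∂x = [(-0.15)·200 − (+0.35)·(-25)] / -5625 = +0.003778
∂h/∂y = [(-45)·(+0.35) − 135·(-0.15)] / -5625 = -0.0008000
Flow direction (−∇h) has components (-0.003778 E, +0.0008000 N).
Azimuth = atan2(E, N) = atan2(-0.003778, +0.0008000) = 282.0° ≈ 282°.

282°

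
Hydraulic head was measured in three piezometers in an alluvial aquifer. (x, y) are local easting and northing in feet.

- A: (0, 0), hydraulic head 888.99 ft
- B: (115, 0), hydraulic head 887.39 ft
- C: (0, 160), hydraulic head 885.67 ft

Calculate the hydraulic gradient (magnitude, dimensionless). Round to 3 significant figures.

0.0250

∂h/∂x = (887.39 − 888.99) / (115 − 0) = -0.01391
∂h/∂y = (885.67 − 888.99) / (160 − 0) = -0.02075
|∇h| = √(-0.01391² + -0.02075²) = 0.02498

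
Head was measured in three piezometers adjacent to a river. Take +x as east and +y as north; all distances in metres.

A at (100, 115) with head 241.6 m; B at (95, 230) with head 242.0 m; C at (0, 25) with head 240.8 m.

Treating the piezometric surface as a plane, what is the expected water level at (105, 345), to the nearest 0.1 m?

Three-point gradient (reference A): Δ to B = (-5, 115, +0.4), Δ to C = (-100, -90, -0.8).
∂h/∂x = +0.004686, ∂h/∂y = +0.003682 (det = 11950).
h(105, 345) = 241.6 + (+0.004686)·(5) + (+0.003682)·(230) = 241.6 +0.023 +0.847 = 242.470 m.

242.5 m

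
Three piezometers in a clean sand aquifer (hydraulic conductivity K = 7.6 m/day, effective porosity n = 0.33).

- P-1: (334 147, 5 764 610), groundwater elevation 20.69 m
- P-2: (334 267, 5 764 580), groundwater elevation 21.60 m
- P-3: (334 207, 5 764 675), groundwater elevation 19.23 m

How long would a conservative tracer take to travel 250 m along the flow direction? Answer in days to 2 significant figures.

Three-point gradient (reference P-1): Δ to P-2 = (120, -30, +0.91), Δ to P-3 = (60, 65, -1.46).
∂h/∂x = +0.001599, ∂h/∂y = -0.02394 (det = 9600).
|∇h| = √(0.001599² + -0.02394²) = 0.02399
Seepage velocity v = K·i/n = 7.6 × 0.02399 / 0.33 = 0.5525 m/day.
t = 250 / 0.5525 = 452.5 days.

450 days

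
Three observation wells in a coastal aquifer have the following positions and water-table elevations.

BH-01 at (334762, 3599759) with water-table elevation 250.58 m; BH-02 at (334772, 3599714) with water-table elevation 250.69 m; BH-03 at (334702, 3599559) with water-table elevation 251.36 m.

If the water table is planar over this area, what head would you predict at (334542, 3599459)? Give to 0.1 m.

With h = a·x + b·y + c and BH-01 as origin, the differences give:
  10·a + (-45)·b = +0.11
  (-60)·a + (-200)·b = +0.78
Eliminate b (×(-200) and ×(-45), subtract): -4700·a = 13.100 → a = ∂h/∂x = -0.002787
Back-substitute: b = ∂h/∂y = -0.003064.
h(334542, 3599459) = 250.58 + (-0.002787)·(-220) + (-0.003064)·(-300) = 250.58 +0.613 +0.919 = 252.112 m.

252.1 m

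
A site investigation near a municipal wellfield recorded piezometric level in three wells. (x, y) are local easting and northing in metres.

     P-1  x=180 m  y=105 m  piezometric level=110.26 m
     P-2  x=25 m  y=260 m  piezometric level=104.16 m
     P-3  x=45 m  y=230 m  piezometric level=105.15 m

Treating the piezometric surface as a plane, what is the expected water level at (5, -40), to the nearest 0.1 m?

Differences from P-1: to P-2 (Δx, Δy, Δh) = (-155, 155, -6.10); to P-3 = (-135, 125, -5.11).
Solve a·Δx + b·Δy = Δh: det = (-155)·125 − (-135)·155 = 1550.
∂h/∂x = [(-6.10)·125 − (-5.11)·155] / 1550 = +0.01906
∂h/∂y = [(-155)·(-5.11) − (-135)·(-6.10)] / 1550 = -0.02029
h(5, -40) = 110.26 + (+0.01906)·(-175) + (-0.02029)·(-145) = 110.26 -3.336 +2.942 = 109.866 m.

109.9 m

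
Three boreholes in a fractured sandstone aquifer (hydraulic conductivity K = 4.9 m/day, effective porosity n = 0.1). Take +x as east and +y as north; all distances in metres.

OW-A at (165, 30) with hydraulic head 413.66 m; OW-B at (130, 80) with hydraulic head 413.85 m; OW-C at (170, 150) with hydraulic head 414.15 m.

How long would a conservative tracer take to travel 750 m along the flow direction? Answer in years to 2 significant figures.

10 years

With h = a·x + b·y + c and OW-A as origin, the differences give:
  (-35)·a + 50·b = +0.19
  5·a + 120·b = +0.49
Eliminate b (×120 and ×50, subtract): -4450·a = -1.700 → a = ∂h/∂x = +0.0003820
Back-substitute: b = ∂h/∂y = +0.004067.
|∇h| = √(0.0003820² + 0.004067²) = 0.004085
Seepage velocity v = K·i/n = 4.9 × 0.004085 / 0.1 = 0.2002 m/day.
t = 750 / 0.2002 = 3746 days = 10.3 years.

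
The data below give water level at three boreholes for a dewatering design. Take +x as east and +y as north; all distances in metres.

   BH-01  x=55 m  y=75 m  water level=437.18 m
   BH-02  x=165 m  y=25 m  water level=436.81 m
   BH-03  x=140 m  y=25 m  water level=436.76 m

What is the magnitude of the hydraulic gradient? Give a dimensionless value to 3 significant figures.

Differences from BH-01: to BH-02 (Δx, Δy, Δh) = (110, -50, -0.37); to BH-03 = (85, -50, -0.42).
Solve a·Δx + b·Δy = Δh: det = 110·(-50) − 85·(-50) = -1250.
∂h/∂x = [(-0.37)·(-50) − (-0.42)·(-50)] / -1250 = +0.002000
∂h/∂y = [110·(-0.42) − 85·(-0.37)] / -1250 = +0.01180
|∇h| = √(0.002000² + 0.01180²) = 0.01197

0.0120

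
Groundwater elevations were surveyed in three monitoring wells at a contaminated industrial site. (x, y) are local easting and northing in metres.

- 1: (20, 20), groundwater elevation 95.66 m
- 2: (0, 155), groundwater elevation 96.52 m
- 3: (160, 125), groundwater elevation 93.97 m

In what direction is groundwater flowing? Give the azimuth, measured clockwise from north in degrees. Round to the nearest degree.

Three-point gradient (reference 1): Δ to 2 = (-20, 135, +0.86), Δ to 3 = (140, 105, -1.69).
∂h/∂x = -0.01516, ∂h/∂y = +0.004124 (det = -21000).
Flow direction (−∇h) has components (+0.01516 E, -0.004124 N).
Azimuth = atan2(E, N) = atan2(+0.01516, -0.004124) = 105.2° ≈ 105°.

105°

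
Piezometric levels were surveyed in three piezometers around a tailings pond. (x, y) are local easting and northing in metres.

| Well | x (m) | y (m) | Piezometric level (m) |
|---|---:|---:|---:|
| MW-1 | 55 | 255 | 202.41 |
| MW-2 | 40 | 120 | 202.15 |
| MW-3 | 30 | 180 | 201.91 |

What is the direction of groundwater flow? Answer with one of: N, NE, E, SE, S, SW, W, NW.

W

With h = a·x + b·y + c and MW-1 as origin, the differences give:
  (-15)·a + (-135)·b = -0.26
  (-25)·a + (-75)·b = -0.50
Eliminate b (×(-75) and ×(-135), subtract): -2250·a = -48.000 → a = ∂h/∂x = +0.02133
Back-substitute: b = ∂h/∂y = -0.0004444.
Flow = −∇h = (-0.02133 east, +0.0004444 north), which points west.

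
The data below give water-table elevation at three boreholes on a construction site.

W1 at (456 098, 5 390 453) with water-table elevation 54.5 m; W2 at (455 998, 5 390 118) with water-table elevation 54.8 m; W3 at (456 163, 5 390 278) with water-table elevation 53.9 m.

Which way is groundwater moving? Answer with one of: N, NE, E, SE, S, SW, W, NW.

Three-point gradient (reference W1): Δ to W2 = (-100, -335, +0.3), Δ to W3 = (65, -175, -0.6).
∂h/∂x = -0.006454, ∂h/∂y = +0.001031 (det = 39275).
Flow = −∇h = (+0.006454 east, -0.001031 north), which points east.

E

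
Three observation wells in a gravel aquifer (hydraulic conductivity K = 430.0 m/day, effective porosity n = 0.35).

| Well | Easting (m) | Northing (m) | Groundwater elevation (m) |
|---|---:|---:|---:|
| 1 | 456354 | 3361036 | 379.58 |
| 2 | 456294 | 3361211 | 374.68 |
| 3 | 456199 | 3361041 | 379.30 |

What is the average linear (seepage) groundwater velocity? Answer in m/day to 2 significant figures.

34 m/day

With h = a·x + b·y + c and 1 as origin, the differences give:
  (-60)·a + 175·b = -4.90
  (-155)·a + 5·b = -0.28
Eliminate b (×5 and ×175, subtract): 26825·a = 24.500 → a = ∂h/∂x = +0.0009133
Back-substitute: b = ∂h/∂y = -0.02769.
|∇h| = √(0.0009133² + -0.02769²) = 0.02771
Seepage velocity v = K·i/n = 430.0 × 0.02771 / 0.35 = 34.04 m/day.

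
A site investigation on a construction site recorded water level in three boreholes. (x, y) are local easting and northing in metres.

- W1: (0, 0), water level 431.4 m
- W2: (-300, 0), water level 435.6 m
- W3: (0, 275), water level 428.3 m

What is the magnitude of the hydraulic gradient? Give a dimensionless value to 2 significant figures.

0.018

∂h/∂x = (435.6 − 431.4) / (-300 − 0) = -0.01400
∂h/∂y = (428.3 − 431.4) / (275 − 0) = -0.01127
|∇h| = √(-0.01400² + -0.01127²) = 0.01797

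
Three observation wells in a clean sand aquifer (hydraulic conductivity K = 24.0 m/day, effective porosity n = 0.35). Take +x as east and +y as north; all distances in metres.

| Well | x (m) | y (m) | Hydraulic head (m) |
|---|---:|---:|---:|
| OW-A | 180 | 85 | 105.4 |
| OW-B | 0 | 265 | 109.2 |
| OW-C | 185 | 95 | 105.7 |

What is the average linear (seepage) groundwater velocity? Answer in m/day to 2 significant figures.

Three-point gradient (reference OW-A): Δ to OW-B = (-180, 180, +3.8), Δ to OW-C = (5, 10, +0.3).
∂h/∂x = +0.005926, ∂h/∂y = +0.02704 (det = -2700).
|∇h| = √(0.005926² + 0.02704²) = 0.02768
Seepage velocity v = K·i/n = 24.0 × 0.02768 / 0.35 = 1.898 m/day.

1.9 m/day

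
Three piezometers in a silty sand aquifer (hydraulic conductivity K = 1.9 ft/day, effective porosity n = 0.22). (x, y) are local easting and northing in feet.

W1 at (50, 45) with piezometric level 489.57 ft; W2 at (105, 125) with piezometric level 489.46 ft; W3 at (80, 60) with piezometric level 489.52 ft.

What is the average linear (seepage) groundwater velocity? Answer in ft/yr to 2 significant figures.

4.8 ft/yr

Differences from W1: to W2 (Δx, Δy, Δh) = (55, 80, -0.11); to W3 = (30, 15, -0.05).
Determinant of the coordinate differences = 55·15 − 30·80 = -1575.
∂h/∂x = [(-0.11)·15 − (-0.05)·80] / -1575 = -0.001492
∂h/∂y = [55·(-0.05) − 30·(-0.11)] / -1575 = -0.0003492
|∇h| = √(-0.001492² + -0.0003492²) = 0.001532
Seepage velocity v = K·i/n = 1.9 × 0.001532 / 0.22 = 0.01323 ft/day = 4.832 ft/yr.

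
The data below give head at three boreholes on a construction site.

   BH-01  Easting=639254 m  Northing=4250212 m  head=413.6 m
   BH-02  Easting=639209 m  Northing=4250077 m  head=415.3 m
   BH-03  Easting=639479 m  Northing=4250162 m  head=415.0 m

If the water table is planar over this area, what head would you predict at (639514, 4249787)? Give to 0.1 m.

Differences from BH-01: to BH-02 (Δx, Δy, Δh) = (-45, -135, +1.7); to BH-03 = (225, -50, +1.4).
Solve a·Δx + b·Δy = Δh: det = (-45)·(-50) − 225·(-135) = 32625.
∂h/∂x = [(+1.7)·(-50) − (+1.4)·(-135)] / 32625 = +0.003188
∂h/∂y = [(-45)·(+1.4) − 225·(+1.7)] / 32625 = -0.01366
h(639514, 4249787) = 413.6 + (+0.003188)·(260) + (-0.01366)·(-425) = 413.6 +0.829 +5.803 = 420.232 m.

420.2 m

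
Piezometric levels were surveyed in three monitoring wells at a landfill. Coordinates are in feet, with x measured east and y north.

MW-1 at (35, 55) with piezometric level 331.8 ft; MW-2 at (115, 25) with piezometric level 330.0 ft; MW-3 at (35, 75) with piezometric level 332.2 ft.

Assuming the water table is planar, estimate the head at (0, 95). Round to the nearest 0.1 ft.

Taking MW-1 as reference: MW-2−MW-1 = (80, -30, -1.8); MW-3−MW-1 = (0, 20, +0.4).
Determinant of the coordinate differences = 80·20 − 0·(-30) = 1600.
∂h/∂x = [(-1.8)·20 − (+0.4)·(-30)] / 1600 = -0.01500
∂h/∂y = [80·(+0.4) − 0·(-1.8)] / 1600 = +0.02000
h(0, 95) = 331.8 + (-0.01500)·(-35) + (+0.02000)·(40) = 331.8 +0.525 +0.800 = 333.125 ft.

333.1 ft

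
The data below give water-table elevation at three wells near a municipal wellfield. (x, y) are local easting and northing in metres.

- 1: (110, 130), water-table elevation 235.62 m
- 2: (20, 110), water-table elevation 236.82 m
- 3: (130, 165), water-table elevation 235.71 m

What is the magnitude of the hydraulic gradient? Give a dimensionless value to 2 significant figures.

Differences from 1: to 2 (Δx, Δy, Δh) = (-90, -20, +1.20); to 3 = (20, 35, +0.09).
Determinant of the coordinate differences = (-90)·35 − 20·(-20) = -2750.
∂h/∂x = [(+1.20)·35 − (+0.09)·(-20)] / -2750 = -0.01593
∂h/∂y = [(-90)·(+0.09) − 20·(+1.20)] / -2750 = +0.01167
|∇h| = √(-0.01593² + 0.01167²) = 0.01975

0.020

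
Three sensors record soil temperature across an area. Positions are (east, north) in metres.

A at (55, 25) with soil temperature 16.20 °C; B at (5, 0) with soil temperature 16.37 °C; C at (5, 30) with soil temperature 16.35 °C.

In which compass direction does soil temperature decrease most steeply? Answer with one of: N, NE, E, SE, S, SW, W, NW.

Differences from A: to B (Δx, Δy, Δh) = (-50, -25, +0.17); to C = (-50, 5, +0.15).
Determinant of the coordinate differences = (-50)·5 − (-50)·(-25) = -1500.
∂T/∂x = [(+0.17)·5 − (+0.15)·(-25)] / -1500 = -0.003067
∂T/∂y = [(-50)·(+0.15) − (-50)·(+0.17)] / -1500 = -0.0006667
Steepest decrease is along −∇f = (+0.003067 E, +0.0006667 N) → east.

E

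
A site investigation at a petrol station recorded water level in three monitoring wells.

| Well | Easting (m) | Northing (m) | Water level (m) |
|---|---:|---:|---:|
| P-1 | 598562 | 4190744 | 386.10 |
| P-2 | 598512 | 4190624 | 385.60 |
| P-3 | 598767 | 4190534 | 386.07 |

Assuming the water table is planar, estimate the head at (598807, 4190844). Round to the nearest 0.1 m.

387.1 m

With h = a·x + b·y + c and P-1 as origin, the differences give:
  (-50)·a + (-120)·b = -0.50
  205·a + (-210)·b = -0.03
Eliminate b (×(-210) and ×(-120), subtract): 35100·a = 101.400 → a = ∂h/∂x = +0.002889
Back-substitute: b = ∂h/∂y = +0.002963.
h(598807, 4190844) = 386.10 + (+0.002889)·(245) + (+0.002963)·(100) = 386.10 +0.708 +0.296 = 387.104 m.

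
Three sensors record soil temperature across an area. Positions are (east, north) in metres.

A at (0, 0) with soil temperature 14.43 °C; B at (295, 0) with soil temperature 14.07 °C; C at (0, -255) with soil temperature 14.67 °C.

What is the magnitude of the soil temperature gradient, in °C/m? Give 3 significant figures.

0.00154 °C/m

∂T/∂x = (14.07 − 14.43) / (295 − 0) = -0.001220
∂T/∂y = (14.67 − 14.43) / (-255 − 0) = -0.0009412
|∇f| = √(-0.001220² + -0.0009412²) = 0.001541 °C/m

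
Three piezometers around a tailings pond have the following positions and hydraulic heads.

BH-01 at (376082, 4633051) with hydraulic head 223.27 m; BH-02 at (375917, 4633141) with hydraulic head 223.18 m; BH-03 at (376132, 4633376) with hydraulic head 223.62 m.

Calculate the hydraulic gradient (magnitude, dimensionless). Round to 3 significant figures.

Taking BH-01 as reference: BH-02−BH-01 = (-165, 90, -0.09); BH-03−BH-01 = (50, 325, +0.35).
Determinant of the coordinate differences = (-165)·325 − 50·90 = -58125.
∂h/∂x = [(-0.09)·325 − (+0.35)·90] / -58125 = +0.001045
∂h/∂y = [(-165)·(+0.35) − 50·(-0.09)] / -58125 = +0.0009161
|∇h| = √(0.001045² + 0.0009161²) = 0.00139

0.00139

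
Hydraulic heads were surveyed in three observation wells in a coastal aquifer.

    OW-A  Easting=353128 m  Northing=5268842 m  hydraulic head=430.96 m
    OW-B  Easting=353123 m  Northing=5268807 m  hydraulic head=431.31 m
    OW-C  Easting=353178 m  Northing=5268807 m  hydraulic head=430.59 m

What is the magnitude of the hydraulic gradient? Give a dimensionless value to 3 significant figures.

0.0154

Taking OW-A as reference: OW-B−OW-A = (-5, -35, +0.35); OW-C−OW-A = (50, -35, -0.37).
Determinant of the coordinate differences = (-5)·(-35) − 50·(-35) = 1925.
∂h/∂x = [(+0.35)·(-35) − (-0.37)·(-35)] / 1925 = -0.01309
∂h/∂y = [(-5)·(-0.37) − 50·(+0.35)] / 1925 = -0.008130
|∇h| = √(-0.01309² + -0.008130²) = 0.01541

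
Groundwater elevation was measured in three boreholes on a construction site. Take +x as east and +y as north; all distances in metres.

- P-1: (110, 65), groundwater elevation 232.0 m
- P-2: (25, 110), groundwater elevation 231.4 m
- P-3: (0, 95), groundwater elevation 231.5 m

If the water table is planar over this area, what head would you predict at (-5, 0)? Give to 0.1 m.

With h = a·x + b·y + c and P-1 as origin, the differences give:
  (-85)·a + 45·b = -0.6
  (-110)·a + 30·b = -0.5
Eliminate b (×30 and ×45, subtract): 2400·a = 4.50 → a = ∂h/∂x = +0.001875
Back-substitute: b = ∂h/∂y = -0.009792.
h(-5, 0) = 232.0 + (+0.001875)·(-115) + (-0.009792)·(-65) = 232.0 -0.216 +0.636 = 232.421 m.

232.4 m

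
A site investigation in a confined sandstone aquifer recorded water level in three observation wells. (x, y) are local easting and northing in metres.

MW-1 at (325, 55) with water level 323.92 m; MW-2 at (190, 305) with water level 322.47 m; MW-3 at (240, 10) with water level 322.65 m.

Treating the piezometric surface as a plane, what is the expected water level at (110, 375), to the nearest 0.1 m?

Differences from MW-1: to MW-2 (Δx, Δy, Δh) = (-135, 250, -1.45); to MW-3 = (-85, -45, -1.27).
Determinant of the coordinate differences = (-135)·(-45) − (-85)·250 = 27325.
∂h/∂x = [(-1.45)·(-45) − (-1.27)·250] / 27325 = +0.01401
∂h/∂y = [(-135)·(-1.27) − (-85)·(-1.45)] / 27325 = +0.001764
h(110, 375) = 323.92 + (+0.01401)·(-215) + (+0.001764)·(320) = 323.92 -3.012 +0.564 = 321.473 m.

321.5 m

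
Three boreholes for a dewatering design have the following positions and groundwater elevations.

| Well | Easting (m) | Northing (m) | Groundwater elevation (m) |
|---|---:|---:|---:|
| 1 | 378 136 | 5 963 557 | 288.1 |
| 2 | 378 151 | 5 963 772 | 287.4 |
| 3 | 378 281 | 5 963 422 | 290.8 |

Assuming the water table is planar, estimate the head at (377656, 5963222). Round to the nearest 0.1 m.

Taking 1 as reference: 2−1 = (15, 215, -0.7); 3−1 = (145, -135, +2.7).
Determinant of the coordinate differences = 15·(-135) − 145·215 = -33200.
∂h/∂x = [(-0.7)·(-135) − (+2.7)·215] / -33200 = +0.01464
∂h/∂y = [15·(+2.7) − 145·(-0.7)] / -33200 = -0.004277
h(377656, 5963222) = 288.1 + (+0.01464)·(-480) + (-0.004277)·(-335) = 288.1 -7.027 +1.433 = 282.506 m.

282.5 m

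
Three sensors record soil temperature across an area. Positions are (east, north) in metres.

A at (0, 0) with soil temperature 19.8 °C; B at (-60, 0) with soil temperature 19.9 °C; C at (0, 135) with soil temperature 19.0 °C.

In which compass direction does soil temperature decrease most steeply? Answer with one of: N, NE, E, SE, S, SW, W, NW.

∂T/∂x = (19.9 − 19.8) / (-60 − 0) = -0.001667
∂T/∂y = (19.0 − 19.8) / (135 − 0) = -0.005926
Steepest decrease is along −∇f = (+0.001667 E, +0.005926 N) → north.

N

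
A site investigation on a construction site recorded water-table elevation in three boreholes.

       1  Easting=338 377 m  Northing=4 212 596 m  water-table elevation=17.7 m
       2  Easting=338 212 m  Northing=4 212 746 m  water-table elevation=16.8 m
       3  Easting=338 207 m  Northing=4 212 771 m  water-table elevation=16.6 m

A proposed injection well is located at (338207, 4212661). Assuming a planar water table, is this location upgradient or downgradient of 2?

With h = a·x + b·y + c and 1 as origin, the differences give:
  (-165)·a + 150·b = -0.9
  (-170)·a + 175·b = -1.1
Eliminate b (×175 and ×150, subtract): -3375·a = 7.50 → a = ∂h/∂x = -0.002222
Back-substitute: b = ∂h/∂y = -0.008444.
Head at (338207, 4212661) = 17.7 + (-0.002222)·(-170) + (-0.008444)·(65) = 17.53 m.
That is higher than the 16.8 m at 2, so the point is upgradient.

upgradient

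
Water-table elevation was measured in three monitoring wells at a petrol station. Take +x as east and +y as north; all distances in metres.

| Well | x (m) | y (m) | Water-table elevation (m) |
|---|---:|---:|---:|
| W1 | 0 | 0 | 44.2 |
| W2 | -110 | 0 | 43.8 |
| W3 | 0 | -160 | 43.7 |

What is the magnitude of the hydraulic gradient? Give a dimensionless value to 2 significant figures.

∂h/∂x = (43.8 − 44.2) / (-110 − 0) = +0.003636
∂h/∂y = (43.7 − 44.2) / (-160 − 0) = +0.003125
|∇h| = √(0.003636² + 0.003125²) = 0.004794

0.0048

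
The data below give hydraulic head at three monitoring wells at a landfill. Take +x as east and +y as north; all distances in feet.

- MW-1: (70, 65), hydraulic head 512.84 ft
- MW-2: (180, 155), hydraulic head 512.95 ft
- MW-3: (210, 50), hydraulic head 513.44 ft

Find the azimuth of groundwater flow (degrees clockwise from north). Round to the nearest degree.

312°

Differences from MW-1: to MW-2 (Δx, Δy, Δh) = (110, 90, +0.11); to MW-3 = (140, -15, +0.60).
Determinant of the coordinate differences = 110·(-15) − 140·90 = -14250.
∂h/∂x = [(+0.11)·(-15) − (+0.60)·90] / -14250 = +0.003905
∂h/∂y = [110·(+0.60) − 140·(+0.11)] / -14250 = -0.003551
Flow direction (−∇h) has components (-0.003905 E, +0.003551 N).
Azimuth = atan2(E, N) = atan2(-0.003905, +0.003551) = 312.3° ≈ 312°.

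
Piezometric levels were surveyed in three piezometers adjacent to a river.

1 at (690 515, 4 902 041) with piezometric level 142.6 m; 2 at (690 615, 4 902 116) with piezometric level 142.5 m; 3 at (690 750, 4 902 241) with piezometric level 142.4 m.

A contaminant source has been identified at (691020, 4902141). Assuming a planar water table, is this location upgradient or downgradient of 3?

Differences from 1: to 2 (Δx, Δy, Δh) = (100, 75, -0.1); to 3 = (235, 200, -0.2).
Determinant of the coordinate differences = 100·200 − 235·75 = 2375.
∂h/∂x = [(-0.1)·200 − (-0.2)·75] / 2375 = -0.002105
∂h/∂y = [100·(-0.2) − 235·(-0.1)] / 2375 = +0.001474
Head at (691020, 4902141) = 142.6 + (-0.002105)·(505) + (+0.001474)·(100) = 141.68 m.
That is lower than the 142.4 m at 3, so the point is downgradient.

downgradient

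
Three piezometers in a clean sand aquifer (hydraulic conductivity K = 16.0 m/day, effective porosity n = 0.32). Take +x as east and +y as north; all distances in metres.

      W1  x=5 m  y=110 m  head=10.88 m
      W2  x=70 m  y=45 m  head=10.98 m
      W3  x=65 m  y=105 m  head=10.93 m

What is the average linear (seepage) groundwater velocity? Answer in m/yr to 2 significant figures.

20 m/yr

Three-point gradient (reference W1): Δ to W2 = (65, -65, +0.10), Δ to W3 = (60, -5, +0.05).
∂h/∂x = +0.0007692, ∂h/∂y = -0.0007692 (det = 3575).
|∇h| = √(0.0007692² + -0.0007692²) = 0.001088
Seepage velocity v = K·i/n = 16.0 × 0.001088 / 0.32 = 0.0544 m/day = 19.87 m/yr.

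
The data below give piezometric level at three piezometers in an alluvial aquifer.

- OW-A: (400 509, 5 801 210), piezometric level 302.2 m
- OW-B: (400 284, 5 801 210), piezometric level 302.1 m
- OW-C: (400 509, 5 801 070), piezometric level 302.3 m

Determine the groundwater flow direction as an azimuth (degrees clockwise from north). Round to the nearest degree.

∂h/∂x = (302.1 − 302.2) / (400284 − 400509) = +0.0004444
∂h/∂y = (302.3 − 302.2) / (5801070 − 5801210) = -0.0007143
Flow direction (−∇h) has components (-0.0004444 E, +0.0007143 N).
Azimuth = atan2(E, N) = atan2(-0.0004444, +0.0007143) = 328.1° ≈ 328°.

328°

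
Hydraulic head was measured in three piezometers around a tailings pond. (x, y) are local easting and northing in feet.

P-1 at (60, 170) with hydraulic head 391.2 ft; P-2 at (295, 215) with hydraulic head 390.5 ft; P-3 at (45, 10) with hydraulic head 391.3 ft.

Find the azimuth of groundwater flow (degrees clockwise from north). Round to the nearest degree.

083°

Differences from P-1: to P-2 (Δx, Δy, Δh) = (235, 45, -0.7); to P-3 = (-15, -160, +0.1).
Solve a·Δx + b·Δy = Δh: det = 235·(-160) − (-15)·45 = -36925.
∂h/∂x = [(-0.7)·(-160) − (+0.1)·45] / -36925 = -0.002911
∂h/∂y = [235·(+0.1) − (-15)·(-0.7)] / -36925 = -0.0003521
Flow direction (−∇h) has components (+0.002911 E, +0.0003521 N).
Azimuth = atan2(E, N) = atan2(+0.002911, +0.0003521) = 83.1° ≈ 083°.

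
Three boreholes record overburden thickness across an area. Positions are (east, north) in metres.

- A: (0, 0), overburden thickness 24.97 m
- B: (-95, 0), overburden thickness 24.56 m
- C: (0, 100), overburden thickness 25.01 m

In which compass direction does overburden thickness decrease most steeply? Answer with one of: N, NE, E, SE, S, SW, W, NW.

W

∂d/∂x = (24.56 − 24.97) / (-95 − 0) = +0.004316
∂d/∂y = (25.01 − 24.97) / (100 − 0) = +0.0004000
Steepest decrease is along −∇f = (-0.004316 E, -0.0004000 N) → west.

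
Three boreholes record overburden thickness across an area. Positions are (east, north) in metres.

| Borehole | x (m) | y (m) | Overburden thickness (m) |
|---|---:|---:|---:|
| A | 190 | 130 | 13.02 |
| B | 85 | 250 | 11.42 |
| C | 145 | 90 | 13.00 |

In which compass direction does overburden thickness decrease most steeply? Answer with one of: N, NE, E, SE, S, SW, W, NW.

NW

Taking A as reference: B−A = (-105, 120, -1.60); C−A = (-45, -40, -0.02).
Determinant of the coordinate differences = (-105)·(-40) − (-45)·120 = 9600.
∂d/∂x = [(-1.60)·(-40) − (-0.02)·120] / 9600 = +0.006917
∂d/∂y = [(-105)·(-0.02) − (-45)·(-1.60)] / 9600 = -0.007281
Steepest decrease is along −∇f = (-0.006917 E, +0.007281 N) → northwest.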